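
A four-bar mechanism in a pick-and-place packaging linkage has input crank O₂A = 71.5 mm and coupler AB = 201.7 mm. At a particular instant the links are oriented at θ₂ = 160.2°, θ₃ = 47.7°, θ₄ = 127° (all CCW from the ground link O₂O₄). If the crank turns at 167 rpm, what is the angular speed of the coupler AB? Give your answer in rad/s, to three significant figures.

ω₂ = 17.49 rad/s (from 167 rpm).
Differentiating the loop-closure r₂e^{iθ₂}+r₃e^{iθ₃}=r₁+r₄e^{iθ₄} gives r₂ω₂e^{iθ₂}+r₃ω₃e^{iθ₃}=r₄ω₄e^{iθ₄}.
Eliminating the other unknown: ω₃ = r₂ω₂ sin(θ₄−θ₂) / [r₃ sin(θ₃−θ₄)].
Numerator sine = -0.54756; denominator sine = -0.98261.
Result = 0.0715·17.49·(-0.54756) / (0.2017·(-0.98261)) = +3.4546 rad/s; magnitude 3.4546 rad/s.

3.45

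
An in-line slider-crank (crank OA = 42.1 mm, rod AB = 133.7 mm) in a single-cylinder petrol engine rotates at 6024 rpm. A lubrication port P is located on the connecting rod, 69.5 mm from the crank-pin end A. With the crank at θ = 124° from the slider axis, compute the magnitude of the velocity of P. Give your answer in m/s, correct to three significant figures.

ω = 630.8 rad/s.  Crank-pin speed |V_A| = rω = 26.558 m/s, perpendicular to OA.
Rod angle: sinφ = −(r/L) sinθ ⇒ φ = -15.132°; ω_rod = −rω cosθ/√(L²−r²sin²θ) = +115.07 rad/s.
V_P = V_A + ω_rod × AP, with AP = 0.0695 m along the rod.
Components: V_Px = −rω sinθ − a·ω_rod·sinφ = -19.93 m/s;  V_Py = rω cosθ + a·ω_rod·cosφ = -7.1312 m/s.
|V_P| = √(V_Px² + V_Py²) = 21.167 m/s.

21.2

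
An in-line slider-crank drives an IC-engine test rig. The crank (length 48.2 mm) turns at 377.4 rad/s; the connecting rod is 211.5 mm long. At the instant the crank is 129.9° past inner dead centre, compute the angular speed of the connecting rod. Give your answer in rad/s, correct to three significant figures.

56.0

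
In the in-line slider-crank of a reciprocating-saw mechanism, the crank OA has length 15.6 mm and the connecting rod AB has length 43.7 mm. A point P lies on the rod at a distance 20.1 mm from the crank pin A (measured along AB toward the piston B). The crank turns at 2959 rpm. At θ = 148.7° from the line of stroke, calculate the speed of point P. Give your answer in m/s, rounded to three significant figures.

3.10

ω = 309.9 rad/s.  Crank-pin speed |V_A| = rω = 4.8339 m/s, perpendicular to OA.
Rod angle: sinφ = −(r/L) sinθ ⇒ φ = -10.688°; ω_rod = −rω cosθ/√(L²−r²sin²θ) = +96.185 rad/s.
V_P = V_A + ω_rod × AP, with AP = 0.0201 m along the rod.
Components: V_Px = −rω sinθ − a·ω_rod·sinφ = -2.1528 m/s;  V_Py = rω cosθ + a·ω_rod·cosφ = -2.2306 m/s.
|V_P| = √(V_Px² + V_Py²) = 3.1 m/s.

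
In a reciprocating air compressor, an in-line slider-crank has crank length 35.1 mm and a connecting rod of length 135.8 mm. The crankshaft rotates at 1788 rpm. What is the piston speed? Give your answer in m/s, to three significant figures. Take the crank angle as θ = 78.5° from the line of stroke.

6.78

ω = 2π·1788/60 = 187.2 rad/s
For an in-line slider-crank, x = r cosθ + √(L² − r² sin²θ), so v = −rω sinθ·[1 + r cosθ/√(L² − r² sin²θ)].
With r = 0.0351 m, L = 0.1358 m, θ = 78.5°: √(L² − r² sin²θ) = 0.13137 m.
v = −0.0351·187.2·0.97992·[1 + 0.0351·0.19937/0.13137] = -6.7832 m/s.
|v| = 6.7832 m/s.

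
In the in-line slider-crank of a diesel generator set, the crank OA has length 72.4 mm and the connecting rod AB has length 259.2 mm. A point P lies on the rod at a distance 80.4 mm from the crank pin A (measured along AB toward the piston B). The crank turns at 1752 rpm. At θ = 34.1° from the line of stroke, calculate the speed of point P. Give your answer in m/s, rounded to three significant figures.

ω = 183.5 rad/s.  Crank-pin speed |V_A| = rω = 13.283 m/s, perpendicular to OA.
Rod angle: sinφ = −(r/L) sinθ ⇒ φ = -9.010°; ω_rod = −rω cosθ/√(L²−r²sin²θ) = -42.965 rad/s.
V_P = V_A + ω_rod × AP, with AP = 0.0804 m along the rod.
Components: V_Px = −rω sinθ − a·ω_rod·sinφ = -7.988 m/s;  V_Py = rω cosθ + a·ω_rod·cosφ = +7.5874 m/s.
|V_P| = √(V_Px² + V_Py²) = 11.017 m/s.

11.0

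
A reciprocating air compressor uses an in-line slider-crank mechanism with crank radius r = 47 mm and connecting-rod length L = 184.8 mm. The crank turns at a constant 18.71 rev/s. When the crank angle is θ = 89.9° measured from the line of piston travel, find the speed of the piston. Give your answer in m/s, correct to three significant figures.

ω = 2π·18.7 = 117.6 rad/s
For an in-line slider-crank, x = r cosθ + √(L² − r² sin²θ), so v = −rω sinθ·[1 + r cosθ/√(L² − r² sin²θ)].
With r = 0.047 m, L = 0.1848 m, θ = 89.9°: √(L² − r² sin²θ) = 0.17872 m.
v = −0.047·117.6·1.00000·[1 + 0.047·0.00175/0.17872] = -5.5278 m/s.
|v| = 5.5278 m/s.

5.53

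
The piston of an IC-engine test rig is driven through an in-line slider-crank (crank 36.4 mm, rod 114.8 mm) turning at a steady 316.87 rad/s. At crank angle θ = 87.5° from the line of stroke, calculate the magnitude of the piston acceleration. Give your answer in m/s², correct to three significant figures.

ω = 316.9 rad/s
x(θ) = r cosθ + √(L² − r² sin²θ); with ω constant, a = ω²·d²x/dθ².
d²x/dθ² = −r cosθ − r²(cos2θ)/√u − r⁴ sin²2θ/(4u^{3/2}),  u = L² − r² sin²θ = 0.0118566 m².
Substituting r = 0.0364 m, L = 0.1148 m, θ = 87.5°: d²x/dθ² = +0.010531 m.
a = ω²·d²x/dθ² = (316.9)²·(+0.010531) = +1057.4 m/s²;  |a| = 1057.4 m/s².

1060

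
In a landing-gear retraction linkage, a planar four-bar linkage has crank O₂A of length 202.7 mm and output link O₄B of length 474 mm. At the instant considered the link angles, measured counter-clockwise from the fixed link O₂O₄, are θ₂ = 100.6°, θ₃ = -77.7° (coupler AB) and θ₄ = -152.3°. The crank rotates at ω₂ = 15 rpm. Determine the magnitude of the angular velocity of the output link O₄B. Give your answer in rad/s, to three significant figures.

ω₂ = 1.571 rad/s (from 15 rpm).
Differentiating the loop-closure r₂e^{iθ₂}+r₃e^{iθ₃}=r₁+r₄e^{iθ₄} gives r₂ω₂e^{iθ₂}+r₃ω₃e^{iθ₃}=r₄ω₄e^{iθ₄}.
Eliminating the other unknown: ω₄ = r₂ω₂ sin(θ₂−θ₃) / [r₄ sin(θ₄−θ₃)].
Numerator sine = +0.02967; denominator sine = -0.96410.
Result = 0.2027·1.571·(+0.02967) / (0.474·(-0.96410)) = -0.02067 rad/s; magnitude 0.02067 rad/s.

0.0207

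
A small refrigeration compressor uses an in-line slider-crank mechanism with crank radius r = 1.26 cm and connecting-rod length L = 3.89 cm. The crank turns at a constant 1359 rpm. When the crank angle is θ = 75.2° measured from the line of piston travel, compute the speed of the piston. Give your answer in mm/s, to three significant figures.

ω = 2π·1359/60 = 142.3 rad/s
For an in-line slider-crank, x = r cosθ + √(L² − r² sin²θ), so v = −rω sinθ·[1 + r cosθ/√(L² − r² sin²θ)].
With r = 0.0126 m, L = 0.0389 m, θ = 75.2°: √(L² − r² sin²θ) = 0.036943 m.
v = −0.0126·142.3·0.96682·[1 + 0.0126·0.25545/0.036943] = -1.8847 m/s.
|v| = 1.8847 m/s = 1884.7 mm/s.

1880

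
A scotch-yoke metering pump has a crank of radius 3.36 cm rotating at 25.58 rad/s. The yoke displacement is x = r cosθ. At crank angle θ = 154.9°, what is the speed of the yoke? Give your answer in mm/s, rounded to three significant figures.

365

ω = 25.58 rad/s
x = r cosθ ⇒ ẋ = −rω sinθ.
|v| = rω|sinθ| = 0.0336·25.58·|sin 154.9°| = 0.36459 m/s = 364.59 mm/s.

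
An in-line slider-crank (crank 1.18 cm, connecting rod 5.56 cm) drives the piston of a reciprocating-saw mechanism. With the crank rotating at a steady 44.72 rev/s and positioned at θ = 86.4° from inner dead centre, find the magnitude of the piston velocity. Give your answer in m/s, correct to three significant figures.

3.35

ω = 2π·44.7 = 281 rad/s
For an in-line slider-crank, x = r cosθ + √(L² − r² sin²θ), so v = −rω sinθ·[1 + r cosθ/√(L² − r² sin²θ)].
With r = 0.0118 m, L = 0.0556 m, θ = 86.4°: √(L² − r² sin²θ) = 0.054338 m.
v = −0.0118·281·0.99803·[1 + 0.0118·0.06279/0.054338] = -3.3542 m/s.
|v| = 3.3542 m/s.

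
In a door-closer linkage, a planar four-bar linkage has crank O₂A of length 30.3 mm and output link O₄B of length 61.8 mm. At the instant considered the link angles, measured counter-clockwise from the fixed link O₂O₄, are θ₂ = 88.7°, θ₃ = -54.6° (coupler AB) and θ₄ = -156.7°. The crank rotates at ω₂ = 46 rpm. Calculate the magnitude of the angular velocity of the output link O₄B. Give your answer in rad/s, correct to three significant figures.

ω₂ = 4.817 rad/s (from 46 rpm).
Differentiating the loop-closure r₂e^{iθ₂}+r₃e^{iθ₃}=r₁+r₄e^{iθ₄} gives r₂ω₂e^{iθ₂}+r₃ω₃e^{iθ₃}=r₄ω₄e^{iθ₄}.
Eliminating the other unknown: ω₄ = r₂ω₂ sin(θ₂−θ₃) / [r₄ sin(θ₄−θ₃)].
Numerator sine = +0.59763; denominator sine = -0.97778.
Result = 0.0303·4.817·(+0.59763) / (0.0618·(-0.97778)) = -1.4435 rad/s; magnitude 1.4435 rad/s.

1.44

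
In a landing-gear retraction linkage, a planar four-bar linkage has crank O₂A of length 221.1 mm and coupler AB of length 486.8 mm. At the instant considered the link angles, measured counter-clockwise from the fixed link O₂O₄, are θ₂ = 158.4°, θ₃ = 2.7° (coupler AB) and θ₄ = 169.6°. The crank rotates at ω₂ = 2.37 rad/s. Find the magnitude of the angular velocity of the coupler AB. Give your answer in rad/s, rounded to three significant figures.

0.922

ω₂ = 2.37 rad/s
Differentiating the loop-closure r₂e^{iθ₂}+r₃e^{iθ₃}=r₁+r₄e^{iθ₄} gives r₂ω₂e^{iθ₂}+r₃ω₃e^{iθ₃}=r₄ω₄e^{iθ₄}.
Eliminating the other unknown: ω₃ = r₂ω₂ sin(θ₄−θ₂) / [r₃ sin(θ₃−θ₄)].
Numerator sine = +0.19423; denominator sine = -0.22665.
Result = 0.2211·2.37·(+0.19423) / (0.4868·(-0.22665)) = -0.92247 rad/s; magnitude 0.92247 rad/s.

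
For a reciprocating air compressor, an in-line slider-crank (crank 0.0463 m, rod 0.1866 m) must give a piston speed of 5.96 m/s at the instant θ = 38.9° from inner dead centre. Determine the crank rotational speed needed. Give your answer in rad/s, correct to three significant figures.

171

For an in-line slider-crank, |v_piston| = rω|sinθ|·[1 + r cosθ/√(L² − r² sin²θ)].
With r = 0.0463 m, L = 0.1866 m, θ = 38.9°: the bracketed kinematic factor |dx/dθ| = 0.034758 m.
ω = v/|dx/dθ| = 5.96/0.034758 = 171.47 rad/s.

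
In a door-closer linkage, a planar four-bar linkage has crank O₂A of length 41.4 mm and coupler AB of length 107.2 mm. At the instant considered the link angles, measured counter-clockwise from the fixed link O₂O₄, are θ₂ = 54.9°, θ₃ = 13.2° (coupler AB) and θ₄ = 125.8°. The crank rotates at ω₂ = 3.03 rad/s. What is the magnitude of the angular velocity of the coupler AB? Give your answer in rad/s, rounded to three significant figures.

1.20

ω₂ = 3.03 rad/s
Differentiating the loop-closure r₂e^{iθ₂}+r₃e^{iθ₃}=r₁+r₄e^{iθ₄} gives r₂ω₂e^{iθ₂}+r₃ω₃e^{iθ₃}=r₄ω₄e^{iθ₄}.
Eliminating the other unknown: ω₃ = r₂ω₂ sin(θ₄−θ₂) / [r₃ sin(θ₃−θ₄)].
Numerator sine = +0.94495; denominator sine = -0.92321.
Result = 0.0414·3.03·(+0.94495) / (0.1072·(-0.92321)) = -1.1977 rad/s; magnitude 1.1977 rad/s.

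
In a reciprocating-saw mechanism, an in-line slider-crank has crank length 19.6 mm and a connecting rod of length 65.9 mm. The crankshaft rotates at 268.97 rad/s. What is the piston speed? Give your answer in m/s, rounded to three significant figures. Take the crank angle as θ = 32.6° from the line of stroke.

3.56

ω = 269 rad/s
For an in-line slider-crank, x = r cosθ + √(L² − r² sin²θ), so v = −rω sinθ·[1 + r cosθ/√(L² − r² sin²θ)].
With r = 0.0196 m, L = 0.0659 m, θ = 32.6°: √(L² − r² sin²θ) = 0.065048 m.
v = −0.0196·269·0.53877·[1 + 0.0196·0.84245/0.065048] = -3.5613 m/s.
|v| = 3.5613 m/s.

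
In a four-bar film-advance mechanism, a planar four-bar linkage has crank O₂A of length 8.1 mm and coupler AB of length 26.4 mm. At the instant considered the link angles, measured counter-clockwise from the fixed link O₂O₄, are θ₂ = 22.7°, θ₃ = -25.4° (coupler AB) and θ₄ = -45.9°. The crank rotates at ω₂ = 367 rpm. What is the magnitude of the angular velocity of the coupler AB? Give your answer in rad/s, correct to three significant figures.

31.3

ω₂ = 38.43 rad/s (from 367 rpm).
Differentiating the loop-closure r₂e^{iθ₂}+r₃e^{iθ₃}=r₁+r₄e^{iθ₄} gives r₂ω₂e^{iθ₂}+r₃ω₃e^{iθ₃}=r₄ω₄e^{iθ₄}.
Eliminating the other unknown: ω₃ = r₂ω₂ sin(θ₄−θ₂) / [r₃ sin(θ₃−θ₄)].
Numerator sine = -0.93106; denominator sine = +0.35021.
Result = 0.0081·38.43·(-0.93106) / (0.0264·(+0.35021)) = -31.349 rad/s; magnitude 31.349 rad/s.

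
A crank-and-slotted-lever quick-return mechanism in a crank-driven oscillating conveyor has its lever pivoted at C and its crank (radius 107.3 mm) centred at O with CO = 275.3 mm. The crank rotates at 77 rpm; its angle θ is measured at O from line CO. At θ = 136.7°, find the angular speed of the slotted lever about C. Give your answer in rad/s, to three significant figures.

1.82

ω = 8.063 rad/s (from 77 rpm).
Crank pin A relative to C: A = (d + r cosθ, r sinθ); lever angle φ = atan2(r sinθ, d + r cosθ).
Differentiating tanφ: φ̇ = rω(d cosθ + r)/(d² + r² + 2dr cosθ).
d² + r² + 2dr cosθ = |CA|² = 0.044307 m²;  d cosθ + r = -0.093056 m.
|ω_lever| = |0.1073·8.063·-0.093056| / 0.044307 = 1.8171 rad/s.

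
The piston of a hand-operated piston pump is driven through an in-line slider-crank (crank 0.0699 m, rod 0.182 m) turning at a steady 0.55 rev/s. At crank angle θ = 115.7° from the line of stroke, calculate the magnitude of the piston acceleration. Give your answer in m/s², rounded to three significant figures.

0.566

ω = 2π·0.55 = 3.456 rad/s
x(θ) = r cosθ + √(L² − r² sin²θ); with ω constant, a = ω²·d²x/dθ².
d²x/dθ² = −r cosθ − r²(cos2θ)/√u − r⁴ sin²2θ/(4u^{3/2}),  u = L² − r² sin²θ = 0.0291569 m².
Substituting r = 0.0699 m, L = 0.182 m, θ = 115.7°: d²x/dθ² = +0.047433 m.
a = ω²·d²x/dθ² = (3.456)²·(+0.047433) = +0.56645 m/s²;  |a| = 0.56645 m/s².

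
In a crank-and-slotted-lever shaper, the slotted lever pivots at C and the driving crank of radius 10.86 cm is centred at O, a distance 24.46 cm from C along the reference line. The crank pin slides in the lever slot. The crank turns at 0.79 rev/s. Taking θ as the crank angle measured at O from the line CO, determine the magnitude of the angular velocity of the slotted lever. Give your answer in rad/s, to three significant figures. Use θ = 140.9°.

1.44

ω = 4.964 rad/s (from 0.79 rev/s).
Crank pin A relative to C: A = (d + r cosθ, r sinθ); lever angle φ = atan2(r sinθ, d + r cosθ).
Differentiating tanφ: φ̇ = rω(d cosθ + r)/(d² + r² + 2dr cosθ).
d² + r² + 2dr cosθ = |CA|² = 0.030394 m²;  d cosθ + r = -0.081221 m.
|ω_lever| = |0.1086·4.964·-0.081221| / 0.030394 = 1.4405 rad/s.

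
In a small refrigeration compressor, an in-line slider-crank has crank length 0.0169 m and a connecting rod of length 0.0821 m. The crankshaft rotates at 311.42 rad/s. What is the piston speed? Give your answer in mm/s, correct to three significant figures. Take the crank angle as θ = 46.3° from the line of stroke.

4350

ω = 311.4 rad/s
For an in-line slider-crank, x = r cosθ + √(L² − r² sin²θ), so v = −rω sinθ·[1 + r cosθ/√(L² − r² sin²θ)].
With r = 0.0169 m, L = 0.0821 m, θ = 46.3°: √(L² − r² sin²θ) = 0.081186 m.
v = −0.0169·311.4·0.72297·[1 + 0.0169·0.69088/0.081186] = -4.3522 m/s.
|v| = 4.3522 m/s = 4352.2 mm/s.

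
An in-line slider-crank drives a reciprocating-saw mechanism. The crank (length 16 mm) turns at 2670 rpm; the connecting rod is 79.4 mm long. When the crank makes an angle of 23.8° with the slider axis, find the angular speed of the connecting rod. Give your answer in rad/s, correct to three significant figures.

ω = 279.6 rad/s (converted from 2670 rpm).
The rod makes angle φ with the slider axis where L sinφ = r sinθ; differentiating, L cosφ·φ̇ = r ω cosθ.
L cosφ = √(L² − r² sin²θ) = 0.079137 m.
|ω_rod| = r ω |cosθ| / √(L² − r² sin²θ) = 0.016·279.6·0.91496/0.079137 = 51.723 rad/s.

51.7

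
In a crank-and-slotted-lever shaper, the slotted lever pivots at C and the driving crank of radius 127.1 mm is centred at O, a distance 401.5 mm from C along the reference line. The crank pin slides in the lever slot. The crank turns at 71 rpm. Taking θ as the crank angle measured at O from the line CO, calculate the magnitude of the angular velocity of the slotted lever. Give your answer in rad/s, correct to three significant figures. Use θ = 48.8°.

ω = 7.435 rad/s (from 71 rpm).
Crank pin A relative to C: A = (d + r cosθ, r sinθ); lever angle φ = atan2(r sinθ, d + r cosθ).
Differentiating tanφ: φ̇ = rω(d cosθ + r)/(d² + r² + 2dr cosθ).
d² + r² + 2dr cosθ = |CA|² = 0.244583 m²;  d cosθ + r = +0.39156 m.
|ω_lever| = |0.1271·7.435·+0.39156| / 0.244583 = 1.5129 rad/s.

1.51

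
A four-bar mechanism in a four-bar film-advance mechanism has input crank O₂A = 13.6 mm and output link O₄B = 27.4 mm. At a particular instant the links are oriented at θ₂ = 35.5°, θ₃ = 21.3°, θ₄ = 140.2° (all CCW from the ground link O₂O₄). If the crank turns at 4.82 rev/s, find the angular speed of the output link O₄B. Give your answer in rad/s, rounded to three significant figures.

ω₂ = 30.28 rad/s (from 4.82 rev/s).
Differentiating the loop-closure r₂e^{iθ₂}+r₃e^{iθ₃}=r₁+r₄e^{iθ₄} gives r₂ω₂e^{iθ₂}+r₃ω₃e^{iθ₃}=r₄ω₄e^{iθ₄}.
Eliminating the other unknown: ω₄ = r₂ω₂ sin(θ₂−θ₃) / [r₄ sin(θ₄−θ₃)].
Numerator sine = +0.24531; denominator sine = +0.87546.
Result = 0.0136·30.28·(+0.24531) / (0.0274·(+0.87546)) = +4.212 rad/s; magnitude 4.212 rad/s.

4.21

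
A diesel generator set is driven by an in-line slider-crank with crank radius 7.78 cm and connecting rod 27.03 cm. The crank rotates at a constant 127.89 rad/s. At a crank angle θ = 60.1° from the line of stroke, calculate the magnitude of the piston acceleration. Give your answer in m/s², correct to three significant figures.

ω = 127.9 rad/s
x(θ) = r cosθ + √(L² − r² sin²θ); with ω constant, a = ω²·d²x/dθ².
d²x/dθ² = −r cosθ − r²(cos2θ)/√u − r⁴ sin²2θ/(4u^{3/2}),  u = L² − r² sin²θ = 0.0685133 m².
Substituting r = 0.0778 m, L = 0.2703 m, θ = 60.1°: d²x/dθ² = -0.027532 m.
a = ω²·d²x/dθ² = (127.9)²·(-0.027532) = -450.31 m/s²;  |a| = 450.31 m/s².

450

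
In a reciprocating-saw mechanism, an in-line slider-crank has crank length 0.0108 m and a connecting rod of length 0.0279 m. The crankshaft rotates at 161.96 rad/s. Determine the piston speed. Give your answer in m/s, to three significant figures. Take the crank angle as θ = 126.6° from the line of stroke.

1.06

ω = 162 rad/s
For an in-line slider-crank, x = r cosθ + √(L² − r² sin²θ), so v = −rω sinθ·[1 + r cosθ/√(L² − r² sin²θ)].
With r = 0.0108 m, L = 0.0279 m, θ = 126.6°: √(L² − r² sin²θ) = 0.026519 m.
v = −0.0108·162·0.80282·[1 + 0.0108·-0.59622/0.026519] = -1.0633 m/s.
|v| = 1.0633 m/s.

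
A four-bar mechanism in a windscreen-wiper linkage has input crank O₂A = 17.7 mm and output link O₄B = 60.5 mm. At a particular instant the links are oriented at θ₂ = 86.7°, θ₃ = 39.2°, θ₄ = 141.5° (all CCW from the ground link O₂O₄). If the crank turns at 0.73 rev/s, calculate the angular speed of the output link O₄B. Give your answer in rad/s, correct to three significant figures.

1.01

ω₂ = 4.587 rad/s (from 0.73 rev/s).
Differentiating the loop-closure r₂e^{iθ₂}+r₃e^{iθ₃}=r₁+r₄e^{iθ₄} gives r₂ω₂e^{iθ₂}+r₃ω₃e^{iθ₃}=r₄ω₄e^{iθ₄}.
Eliminating the other unknown: ω₄ = r₂ω₂ sin(θ₂−θ₃) / [r₄ sin(θ₄−θ₃)].
Numerator sine = +0.73728; denominator sine = +0.97705.
Result = 0.0177·4.587·(+0.73728) / (0.0605·(+0.97705)) = +1.0126 rad/s; magnitude 1.0126 rad/s.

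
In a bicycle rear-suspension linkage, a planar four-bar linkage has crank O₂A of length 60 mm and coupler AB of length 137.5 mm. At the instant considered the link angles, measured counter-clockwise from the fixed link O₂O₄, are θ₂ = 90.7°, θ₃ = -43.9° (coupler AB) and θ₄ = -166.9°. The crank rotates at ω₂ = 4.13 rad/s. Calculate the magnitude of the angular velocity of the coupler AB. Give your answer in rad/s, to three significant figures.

2.10

ω₂ = 4.13 rad/s
Differentiating the loop-closure r₂e^{iθ₂}+r₃e^{iθ₃}=r₁+r₄e^{iθ₄} gives r₂ω₂e^{iθ₂}+r₃ω₃e^{iθ₃}=r₄ω₄e^{iθ₄}.
Eliminating the other unknown: ω₃ = r₂ω₂ sin(θ₄−θ₂) / [r₃ sin(θ₃−θ₄)].
Numerator sine = +0.97667; denominator sine = +0.83867.
Result = 0.06·4.13·(+0.97667) / (0.1375·(+0.83867)) = +2.0987 rad/s; magnitude 2.0987 rad/s.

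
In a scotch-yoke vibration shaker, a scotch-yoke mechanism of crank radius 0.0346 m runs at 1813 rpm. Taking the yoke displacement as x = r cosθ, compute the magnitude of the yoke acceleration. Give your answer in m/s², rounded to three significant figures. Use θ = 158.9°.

1160

ω = 189.9 rad/s (from 1813 rpm).
x = r cosθ ⇒ ẍ = −rω² cosθ (ω constant).
|a| = rω²|cosθ| = 0.0346·(189.9)²·|cos 158.9°| = 1163.6 m/s².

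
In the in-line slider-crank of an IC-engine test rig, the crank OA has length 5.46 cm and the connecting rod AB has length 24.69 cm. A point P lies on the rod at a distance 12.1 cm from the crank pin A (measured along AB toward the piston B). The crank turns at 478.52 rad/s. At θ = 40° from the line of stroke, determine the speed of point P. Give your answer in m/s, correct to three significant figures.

20.9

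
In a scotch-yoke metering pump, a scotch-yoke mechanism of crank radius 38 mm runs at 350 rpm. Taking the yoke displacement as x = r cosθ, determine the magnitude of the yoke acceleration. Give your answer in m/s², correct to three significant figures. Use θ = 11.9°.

50.0

ω = 36.65 rad/s (from 350 rpm).
x = r cosθ ⇒ ẍ = −rω² cosθ (ω constant).
|a| = rω²|cosθ| = 0.038·(36.65)²·|cos 11.9°| = 49.951 m/s².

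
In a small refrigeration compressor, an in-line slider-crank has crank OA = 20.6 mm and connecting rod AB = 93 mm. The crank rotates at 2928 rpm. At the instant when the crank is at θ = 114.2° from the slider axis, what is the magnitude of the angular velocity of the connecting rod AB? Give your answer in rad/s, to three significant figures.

ω = 306.6 rad/s (converted from 2928 rpm).
The rod makes angle φ with the slider axis where L sinφ = r sinθ; differentiating, L cosφ·φ̇ = r ω cosθ.
L cosφ = √(L² − r² sin²θ) = 0.091082 m.
|ω_rod| = r ω |cosθ| / √(L² − r² sin²θ) = 0.0206·306.6·0.40992/0.091082 = 28.427 rad/s.

28.4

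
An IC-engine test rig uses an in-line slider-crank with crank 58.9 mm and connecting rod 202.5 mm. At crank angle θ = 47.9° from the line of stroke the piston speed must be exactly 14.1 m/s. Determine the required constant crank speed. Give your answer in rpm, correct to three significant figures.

2570

For an in-line slider-crank, |v_piston| = rω|sinθ|·[1 + r cosθ/√(L² − r² sin²θ)].
With r = 0.0589 m, L = 0.2025 m, θ = 47.9°: the bracketed kinematic factor |dx/dθ| = 0.05243 m.
ω = v/|dx/dθ| = 14.1/0.05243 = 268.93 rad/s.
N = 60ω/(2π) = 2568.1 rpm.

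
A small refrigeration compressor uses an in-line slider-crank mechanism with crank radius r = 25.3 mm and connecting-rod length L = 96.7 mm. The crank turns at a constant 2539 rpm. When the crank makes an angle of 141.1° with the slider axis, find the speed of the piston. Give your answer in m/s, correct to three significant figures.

3.35

ω = 2π·2539/60 = 265.9 rad/s
For an in-line slider-crank, x = r cosθ + √(L² − r² sin²θ), so v = −rω sinθ·[1 + r cosθ/√(L² − r² sin²θ)].
With r = 0.0253 m, L = 0.0967 m, θ = 141.1°: √(L² − r² sin²θ) = 0.095386 m.
v = −0.0253·265.9·0.62796·[1 + 0.0253·-0.77824/0.095386] = -3.3523 m/s.
|v| = 3.3523 m/s.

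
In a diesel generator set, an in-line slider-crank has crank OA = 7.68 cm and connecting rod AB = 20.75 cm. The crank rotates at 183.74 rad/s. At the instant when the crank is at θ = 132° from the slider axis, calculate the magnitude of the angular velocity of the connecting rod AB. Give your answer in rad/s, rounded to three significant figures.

ω = 183.7 rad/s
The rod makes angle φ with the slider axis where L sinφ = r sinθ; differentiating, L cosφ·φ̇ = r ω cosθ.
L cosφ = √(L² − r² sin²θ) = 0.1995 m.
|ω_rod| = r ω |cosθ| / √(L² − r² sin²θ) = 0.0768·183.7·0.66913/0.1995 = 47.33 rad/s.

47.3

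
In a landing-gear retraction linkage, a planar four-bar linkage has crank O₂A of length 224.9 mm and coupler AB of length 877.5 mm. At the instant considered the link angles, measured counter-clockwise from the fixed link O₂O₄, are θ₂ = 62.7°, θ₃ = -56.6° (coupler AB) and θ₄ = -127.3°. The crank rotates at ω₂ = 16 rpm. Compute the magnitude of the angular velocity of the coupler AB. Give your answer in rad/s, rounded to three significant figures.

0.0790

ω₂ = 1.676 rad/s (from 16 rpm).
Differentiating the loop-closure r₂e^{iθ₂}+r₃e^{iθ₃}=r₁+r₄e^{iθ₄} gives r₂ω₂e^{iθ₂}+r₃ω₃e^{iθ₃}=r₄ω₄e^{iθ₄}.
Eliminating the other unknown: ω₃ = r₂ω₂ sin(θ₄−θ₂) / [r₃ sin(θ₃−θ₄)].
Numerator sine = +0.17365; denominator sine = +0.94380.
Result = 0.2249·1.676·(+0.17365) / (0.8775·(+0.94380)) = +0.07901 rad/s; magnitude 0.07901 rad/s.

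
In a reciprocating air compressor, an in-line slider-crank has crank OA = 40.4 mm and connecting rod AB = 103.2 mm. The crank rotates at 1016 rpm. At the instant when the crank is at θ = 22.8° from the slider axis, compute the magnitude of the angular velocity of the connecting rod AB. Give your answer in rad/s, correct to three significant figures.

38.8

ω = 106.4 rad/s (converted from 1016 rpm).
The rod makes angle φ with the slider axis where L sinφ = r sinθ; differentiating, L cosφ·φ̇ = r ω cosθ.
L cosφ = √(L² − r² sin²θ) = 0.10201 m.
|ω_rod| = r ω |cosθ| / √(L² − r² sin²θ) = 0.0404·106.4·0.92186/0.10201 = 38.846 rad/s.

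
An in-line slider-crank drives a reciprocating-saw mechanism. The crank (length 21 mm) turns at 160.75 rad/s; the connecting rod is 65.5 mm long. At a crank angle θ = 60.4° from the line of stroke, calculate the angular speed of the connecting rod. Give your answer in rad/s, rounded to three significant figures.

26.5

ω = 160.8 rad/s
The rod makes angle φ with the slider axis where L sinφ = r sinθ; differentiating, L cosφ·φ̇ = r ω cosθ.
L cosφ = √(L² − r² sin²θ) = 0.062903 m.
|ω_rod| = r ω |cosθ| / √(L² − r² sin²θ) = 0.021·160.8·0.49394/0.062903 = 26.508 rad/s.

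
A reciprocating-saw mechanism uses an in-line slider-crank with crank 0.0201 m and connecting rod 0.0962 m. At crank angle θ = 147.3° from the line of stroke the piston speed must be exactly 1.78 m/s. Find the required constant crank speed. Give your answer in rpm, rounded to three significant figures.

1900

For an in-line slider-crank, |v_piston| = rω|sinθ|·[1 + r cosθ/√(L² − r² sin²θ)].
With r = 0.0201 m, L = 0.0962 m, θ = 147.3°: the bracketed kinematic factor |dx/dθ| = 0.0089373 m.
ω = v/|dx/dθ| = 1.78/0.0089373 = 199.17 rad/s.
N = 60ω/(2π) = 1901.9 rpm.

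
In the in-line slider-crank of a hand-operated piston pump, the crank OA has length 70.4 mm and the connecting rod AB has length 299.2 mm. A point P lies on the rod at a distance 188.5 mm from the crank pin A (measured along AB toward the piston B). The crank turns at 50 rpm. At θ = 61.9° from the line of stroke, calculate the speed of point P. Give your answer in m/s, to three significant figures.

0.354

ω = 5.236 rad/s.  Crank-pin speed |V_A| = rω = 0.36861 m/s, perpendicular to OA.
Rod angle: sinφ = −(r/L) sinθ ⇒ φ = -11.979°; ω_rod = −rω cosθ/√(L²−r²sin²θ) = -0.5932 rad/s.
V_P = V_A + ω_rod × AP, with AP = 0.1885 m along the rod.
Components: V_Px = −rω sinθ − a·ω_rod·sinφ = -0.34837 m/s;  V_Py = rω cosθ + a·ω_rod·cosφ = +0.064238 m/s.
|V_P| = √(V_Px² + V_Py²) = 0.35425 m/s.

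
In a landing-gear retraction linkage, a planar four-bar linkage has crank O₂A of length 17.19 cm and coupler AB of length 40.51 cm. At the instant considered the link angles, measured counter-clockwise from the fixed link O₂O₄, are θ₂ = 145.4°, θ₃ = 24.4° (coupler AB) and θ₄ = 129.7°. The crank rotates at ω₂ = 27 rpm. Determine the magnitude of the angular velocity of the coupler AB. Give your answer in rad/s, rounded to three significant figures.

0.337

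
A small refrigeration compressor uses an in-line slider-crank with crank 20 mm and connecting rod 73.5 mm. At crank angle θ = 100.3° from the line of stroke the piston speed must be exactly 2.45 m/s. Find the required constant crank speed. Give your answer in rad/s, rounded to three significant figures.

For an in-line slider-crank, |v_piston| = rω|sinθ|·[1 + r cosθ/√(L² − r² sin²θ)].
With r = 0.02 m, L = 0.0735 m, θ = 100.3°: the bracketed kinematic factor |dx/dθ| = 0.018684 m.
ω = v/|dx/dθ| = 2.45/0.018684 = 131.13 rad/s.

131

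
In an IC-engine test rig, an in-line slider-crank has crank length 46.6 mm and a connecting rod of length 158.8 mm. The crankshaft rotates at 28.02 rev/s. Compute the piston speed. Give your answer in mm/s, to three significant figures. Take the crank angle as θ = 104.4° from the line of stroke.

7340

ω = 2π·28 = 176.1 rad/s
For an in-line slider-crank, x = r cosθ + √(L² − r² sin²θ), so v = −rω sinθ·[1 + r cosθ/√(L² − r² sin²θ)].
With r = 0.0466 m, L = 0.1588 m, θ = 104.4°: √(L² − r² sin²θ) = 0.15225 m.
v = −0.0466·176.1·0.96858·[1 + 0.0466·-0.24869/0.15225] = -7.3415 m/s.
|v| = 7.3415 m/s = 7341.5 mm/s.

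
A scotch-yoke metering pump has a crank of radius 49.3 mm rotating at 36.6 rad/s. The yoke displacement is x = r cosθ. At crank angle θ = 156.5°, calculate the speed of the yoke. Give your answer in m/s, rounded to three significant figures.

ω = 36.6 rad/s
x = r cosθ ⇒ ẋ = −rω sinθ.
|v| = rω|sinθ| = 0.0493·36.6·|sin 156.5°| = 0.71949 m/s.

0.719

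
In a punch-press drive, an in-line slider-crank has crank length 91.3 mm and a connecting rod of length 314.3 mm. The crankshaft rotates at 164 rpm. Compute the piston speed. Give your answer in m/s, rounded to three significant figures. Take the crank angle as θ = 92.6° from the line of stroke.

1.54

ω = 2π·164/60 = 17.17 rad/s
For an in-line slider-crank, x = r cosθ + √(L² − r² sin²θ), so v = −rω sinθ·[1 + r cosθ/√(L² − r² sin²θ)].
With r = 0.0913 m, L = 0.3143 m, θ = 92.6°: √(L² − r² sin²θ) = 0.30078 m.
v = −0.0913·17.17·0.99897·[1 + 0.0913·-0.04536/0.30078] = -1.5448 m/s.
|v| = 1.5448 m/s.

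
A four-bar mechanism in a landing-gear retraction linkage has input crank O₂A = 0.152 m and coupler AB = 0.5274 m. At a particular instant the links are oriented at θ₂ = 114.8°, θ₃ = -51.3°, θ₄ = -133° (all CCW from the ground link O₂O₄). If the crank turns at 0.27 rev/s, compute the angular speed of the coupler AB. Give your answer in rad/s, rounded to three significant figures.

0.457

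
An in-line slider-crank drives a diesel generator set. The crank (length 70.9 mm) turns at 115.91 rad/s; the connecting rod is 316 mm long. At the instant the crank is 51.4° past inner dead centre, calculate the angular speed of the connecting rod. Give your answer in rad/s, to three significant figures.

ω = 115.9 rad/s
The rod makes angle φ with the slider axis where L sinφ = r sinθ; differentiating, L cosφ·φ̇ = r ω cosθ.
L cosφ = √(L² − r² sin²θ) = 0.3111 m.
|ω_rod| = r ω |cosθ| / √(L² − r² sin²θ) = 0.0709·115.9·0.62388/0.3111 = 16.48 rad/s.

16.5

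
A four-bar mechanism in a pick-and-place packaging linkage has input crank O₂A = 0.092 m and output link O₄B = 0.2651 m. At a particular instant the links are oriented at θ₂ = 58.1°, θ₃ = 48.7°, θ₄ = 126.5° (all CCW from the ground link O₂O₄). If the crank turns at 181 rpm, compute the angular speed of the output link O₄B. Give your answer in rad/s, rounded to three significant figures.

ω₂ = 18.95 rad/s (from 181 rpm).
Differentiating the loop-closure r₂e^{iθ₂}+r₃e^{iθ₃}=r₁+r₄e^{iθ₄} gives r₂ω₂e^{iθ₂}+r₃ω₃e^{iθ₃}=r₄ω₄e^{iθ₄}.
Eliminating the other unknown: ω₄ = r₂ω₂ sin(θ₂−θ₃) / [r₄ sin(θ₄−θ₃)].
Numerator sine = +0.16333; denominator sine = +0.97742.
Result = 0.092·18.95·(+0.16333) / (0.2651·(+0.97742)) = +1.0992 rad/s; magnitude 1.0992 rad/s.

1.10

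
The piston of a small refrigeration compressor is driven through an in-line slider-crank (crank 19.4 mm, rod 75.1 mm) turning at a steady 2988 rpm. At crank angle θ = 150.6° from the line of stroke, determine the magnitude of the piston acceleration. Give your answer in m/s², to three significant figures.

ω = 2π·2988/60 = 312.9 rad/s
x(θ) = r cosθ + √(L² − r² sin²θ); with ω constant, a = ω²·d²x/dθ².
d²x/dθ² = −r cosθ − r²(cos2θ)/√u − r⁴ sin²2θ/(4u^{3/2}),  u = L² − r² sin²θ = 0.00554931 m².
Substituting r = 0.0194 m, L = 0.0751 m, θ = 150.6°: d²x/dθ² = +0.014222 m.
a = ω²·d²x/dθ² = (312.9)²·(+0.014222) = +1392.4 m/s²;  |a| = 1392.4 m/s².

1390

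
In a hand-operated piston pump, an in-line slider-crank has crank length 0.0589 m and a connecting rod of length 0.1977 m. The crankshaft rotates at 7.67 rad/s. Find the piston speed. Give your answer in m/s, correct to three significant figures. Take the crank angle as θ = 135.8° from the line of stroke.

0.246

ω = 7.67 rad/s
For an in-line slider-crank, x = r cosθ + √(L² − r² sin²θ), so v = −rω sinθ·[1 + r cosθ/√(L² − r² sin²θ)].
With r = 0.0589 m, L = 0.1977 m, θ = 135.8°: √(L² − r² sin²θ) = 0.19339 m.
v = −0.0589·7.67·0.69717·[1 + 0.0589·-0.71691/0.19339] = -0.24618 m/s.
|v| = 0.24618 m/s.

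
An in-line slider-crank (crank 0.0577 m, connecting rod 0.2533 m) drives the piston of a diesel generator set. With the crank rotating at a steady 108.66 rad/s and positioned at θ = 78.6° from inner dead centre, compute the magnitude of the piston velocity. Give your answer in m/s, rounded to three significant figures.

ω = 108.7 rad/s
For an in-line slider-crank, x = r cosθ + √(L² − r² sin²θ), so v = −rω sinθ·[1 + r cosθ/√(L² − r² sin²θ)].
With r = 0.0577 m, L = 0.2533 m, θ = 78.6°: √(L² − r² sin²θ) = 0.2469 m.
v = −0.0577·108.7·0.98027·[1 + 0.0577·0.19766/0.2469] = -6.4299 m/s.
|v| = 6.4299 m/s.

6.43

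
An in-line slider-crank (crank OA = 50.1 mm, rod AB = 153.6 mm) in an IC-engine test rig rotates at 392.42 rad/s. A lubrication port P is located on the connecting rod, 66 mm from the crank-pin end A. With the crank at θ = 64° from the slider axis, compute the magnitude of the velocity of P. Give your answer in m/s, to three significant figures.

19.4

ω = 392.4 rad/s.  Crank-pin speed |V_A| = rω = 19.66 m/s, perpendicular to OA.
Rod angle: sinφ = −(r/L) sinθ ⇒ φ = -17.047°; ω_rod = −rω cosθ/√(L²−r²sin²θ) = -58.689 rad/s.
V_P = V_A + ω_rod × AP, with AP = 0.066 m along the rod.
Components: V_Px = −rω sinθ − a·ω_rod·sinφ = -18.806 m/s;  V_Py = rω cosθ + a·ω_rod·cosφ = +4.9152 m/s.
|V_P| = √(V_Px² + V_Py²) = 19.438 m/s.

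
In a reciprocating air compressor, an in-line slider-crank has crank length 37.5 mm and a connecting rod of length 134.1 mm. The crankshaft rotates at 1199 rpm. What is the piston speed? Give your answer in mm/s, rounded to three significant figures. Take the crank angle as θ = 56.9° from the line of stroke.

4560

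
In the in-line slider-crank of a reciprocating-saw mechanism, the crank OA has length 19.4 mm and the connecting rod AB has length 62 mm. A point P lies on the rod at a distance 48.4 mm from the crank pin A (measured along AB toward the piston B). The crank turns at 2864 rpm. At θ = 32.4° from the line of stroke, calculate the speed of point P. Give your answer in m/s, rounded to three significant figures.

3.92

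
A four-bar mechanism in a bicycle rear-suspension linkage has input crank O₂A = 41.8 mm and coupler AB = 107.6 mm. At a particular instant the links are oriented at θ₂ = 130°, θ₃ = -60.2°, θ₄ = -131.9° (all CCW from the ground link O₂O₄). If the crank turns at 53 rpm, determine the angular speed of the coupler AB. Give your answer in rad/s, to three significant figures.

ω₂ = 5.55 rad/s (from 53 rpm).
Differentiating the loop-closure r₂e^{iθ₂}+r₃e^{iθ₃}=r₁+r₄e^{iθ₄} gives r₂ω₂e^{iθ₂}+r₃ω₃e^{iθ₃}=r₄ω₄e^{iθ₄}.
Eliminating the other unknown: ω₃ = r₂ω₂ sin(θ₄−θ₂) / [r₃ sin(θ₃−θ₄)].
Numerator sine = +0.99002; denominator sine = +0.94943.
Result = 0.0418·5.55·(+0.99002) / (0.1076·(+0.94943)) = +2.2483 rad/s; magnitude 2.2483 rad/s.

2.25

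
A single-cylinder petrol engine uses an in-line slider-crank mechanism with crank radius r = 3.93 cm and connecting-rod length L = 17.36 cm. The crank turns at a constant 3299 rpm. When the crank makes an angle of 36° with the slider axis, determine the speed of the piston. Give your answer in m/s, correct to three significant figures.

9.46

ω = 2π·3299/60 = 345.5 rad/s
For an in-line slider-crank, x = r cosθ + √(L² − r² sin²θ), so v = −rω sinθ·[1 + r cosθ/√(L² − r² sin²θ)].
With r = 0.0393 m, L = 0.1736 m, θ = 36°: √(L² − r² sin²θ) = 0.17206 m.
v = −0.0393·345.5·0.58779·[1 + 0.0393·0.80902/0.17206] = -9.455 m/s.
|v| = 9.455 m/s.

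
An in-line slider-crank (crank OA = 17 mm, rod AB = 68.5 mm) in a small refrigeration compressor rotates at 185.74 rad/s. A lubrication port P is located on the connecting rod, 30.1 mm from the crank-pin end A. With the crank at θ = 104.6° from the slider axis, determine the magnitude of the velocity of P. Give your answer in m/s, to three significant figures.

ω = 185.7 rad/s.  Crank-pin speed |V_A| = rω = 3.1576 m/s, perpendicular to OA.
Rod angle: sinφ = −(r/L) sinθ ⇒ φ = -13.896°; ω_rod = −rω cosθ/√(L²−r²sin²θ) = +11.97 rad/s.
V_P = V_A + ω_rod × AP, with AP = 0.0301 m along the rod.
Components: V_Px = −rω sinθ − a·ω_rod·sinφ = -2.9691 m/s;  V_Py = rω cosθ + a·ω_rod·cosφ = -0.44619 m/s.
|V_P| = √(V_Px² + V_Py²) = 3.0024 m/s.

3.00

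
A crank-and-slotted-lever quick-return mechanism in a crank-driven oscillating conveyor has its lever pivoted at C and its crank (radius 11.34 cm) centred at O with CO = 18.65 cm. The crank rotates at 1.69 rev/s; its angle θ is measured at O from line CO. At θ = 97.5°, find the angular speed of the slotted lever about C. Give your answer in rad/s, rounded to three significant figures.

2.55

ω = 10.62 rad/s (from 1.69 rev/s).
Crank pin A relative to C: A = (d + r cosθ, r sinθ); lever angle φ = atan2(r sinθ, d + r cosθ).
Differentiating tanφ: φ̇ = rω(d cosθ + r)/(d² + r² + 2dr cosθ).
d² + r² + 2dr cosθ = |CA|² = 0.0421208 m²;  d cosθ + r = +0.089057 m.
|ω_lever| = |0.1134·10.62·+0.089057| / 0.0421208 = 2.546 rad/s.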